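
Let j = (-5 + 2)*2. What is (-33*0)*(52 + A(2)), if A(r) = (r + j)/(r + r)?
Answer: 0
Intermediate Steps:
j = -6 (j = -3*2 = -6)
A(r) = (-6 + r)/(2*r) (A(r) = (r - 6)/(r + r) = (-6 + r)/((2*r)) = (-6 + r)*(1/(2*r)) = (-6 + r)/(2*r))
(-33*0)*(52 + A(2)) = (-33*0)*(52 + (1/2)*(-6 + 2)/2) = 0*(52 + (1/2)*(1/2)*(-4)) = 0*(52 - 1) = 0*51 = 0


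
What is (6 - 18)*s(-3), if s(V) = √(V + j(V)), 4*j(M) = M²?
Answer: -6*I*√3 ≈ -10.392*I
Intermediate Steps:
j(M) = M²/4
s(V) = √(V + V²/4)
(6 - 18)*s(-3) = (6 - 18)*(√(-3*(4 - 3))/2) = -6*√(-3*1) = -6*√(-3) = -6*I*√3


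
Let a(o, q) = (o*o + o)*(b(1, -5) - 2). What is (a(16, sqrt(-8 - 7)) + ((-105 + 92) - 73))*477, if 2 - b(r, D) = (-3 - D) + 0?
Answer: -300510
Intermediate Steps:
b(r, D) = 5 + D (b(r, D) = 2 - ((-3 - D) + 0) = 2 - (-3 - D) = 2 + (3 + D) = 5 + D)
a(o, q) = -2*o - 2*o**2 (a(o, q) = (o*o + o)*((5 - 5) - 2) = (o**2 + o)*(0 - 2) = (o + o**2)*(-2) = -2*o - 2*o**2)
(a(16, sqrt(-8 - 7)) + ((-105 + 92) - 73))*477 = (2*16*(-1 - 1*16) + ((-105 + 92) - 73))*477 = (2*16*(-1 - 16) + (-13 - 73))*477 = (2*16*(-17) - 86)*477 = (-544 - 86)*477 = -630*477 = -300510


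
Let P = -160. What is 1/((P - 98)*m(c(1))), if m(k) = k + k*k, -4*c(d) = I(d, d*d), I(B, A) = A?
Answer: 8/387 ≈ 0.020672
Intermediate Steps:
c(d) = -d²/4 (c(d) = -d*d/4 = -d²/4)
m(k) = k + k²
1/((P - 98)*m(c(1))) = 1/((-160 - 98)*((-¼*1²)*(1 - ¼*1²))) = 1/(-258*(-¼*1)*(1 - ¼*1)) = 1/(-(-129)*(1 - ¼)/2) = 1/(-(-129)*3/(2*4)) = 1/(-258*(-3/16)) = 1/(387/8) = 8/387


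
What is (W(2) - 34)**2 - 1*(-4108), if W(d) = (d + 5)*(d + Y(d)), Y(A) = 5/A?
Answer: 16457/4 ≈ 4114.3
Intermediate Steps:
W(d) = (5 + d)*(d + 5/d) (W(d) = (d + 5)*(d + 5/d) = (5 + d)*(d + 5/d))
(W(2) - 34)**2 - 1*(-4108) = ((5 + 2**2 + 5*2 + 25/2) - 34)**2 - 1*(-4108) = ((5 + 4 + 10 + 25*(1/2)) - 34)**2 + 4108 = ((5 + 4 + 10 + 25/2) - 34)**2 + 4108 = (63/2 - 34)**2 + 4108 = (-5/2)**2 + 4108 = 25/4 + 4108 = 16457/4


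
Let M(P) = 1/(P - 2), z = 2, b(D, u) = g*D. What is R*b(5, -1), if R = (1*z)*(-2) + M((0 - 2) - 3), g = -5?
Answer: 725/7 ≈ 103.57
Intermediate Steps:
b(D, u) = -5*D
M(P) = 1/(-2 + P)
R = -29/7 (R = (1*2)*(-2) + 1/(-2 + ((0 - 2) - 3)) = 2*(-2) + 1/(-2 + (-2 - 3)) = -4 + 1/(-2 - 5) = -4 + 1/(-7) = -4 - ⅐ = -29/7 ≈ -4.1429)
R*b(5, -1) = -(-145)*5/7 = -29/7*(-25) = 725/7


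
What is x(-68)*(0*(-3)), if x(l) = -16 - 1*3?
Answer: 0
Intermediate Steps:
x(l) = -19 (x(l) = -16 - 3 = -19)
x(-68)*(0*(-3)) = -0*(-3) = -19*0 = 0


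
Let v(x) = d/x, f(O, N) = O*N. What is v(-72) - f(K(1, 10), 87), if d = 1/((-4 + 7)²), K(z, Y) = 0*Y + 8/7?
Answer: -451015/4536 ≈ -99.430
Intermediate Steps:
K(z, Y) = 8/7 (K(z, Y) = 0 + 8*(⅐) = 0 + 8/7 = 8/7)
f(O, N) = N*O
d = ⅑ (d = 1/(3²) = 1/9 = ⅑ ≈ 0.11111)
v(x) = 1/(9*x)
v(-72) - f(K(1, 10), 87) = (⅑)/(-72) - 87*8/7 = (⅑)*(-1/72) - 1*696/7 = -1/648 - 696/7 = -451015/4536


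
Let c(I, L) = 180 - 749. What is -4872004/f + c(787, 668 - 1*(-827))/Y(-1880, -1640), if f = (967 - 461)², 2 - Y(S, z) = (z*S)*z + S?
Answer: -50898851645843/2674861987578 ≈ -19.029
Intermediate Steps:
Y(S, z) = 2 - S - S*z² (Y(S, z) = 2 - ((z*S)*z + S) = 2 - ((S*z)*z + S) = 2 - (S*z² + S) = 2 - (S + S*z²) = 2 + (-S - S*z²) = 2 - S - S*z²)
c(I, L) = -569
f = 256036 (f = 506² = 256036)
-4872004/f + c(787, 668 - 1*(-827))/Y(-1880, -1640) = -4872004/256036 - 569/(2 - 1*(-1880) - 1*(-1880)*(-1640)²) = -4872004*1/256036 - 569/(2 + 1880 - 1*(-1880)*2689600) = -1218001/64009 - 569/(2 + 1880 + 5056448000) = -1218001/64009 - 569/5056449882 = -50898851645843/2674861987578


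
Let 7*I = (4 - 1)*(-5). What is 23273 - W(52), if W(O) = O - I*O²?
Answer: 121987/7 ≈ 17427.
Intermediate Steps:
I = -15/7 (I = ((4 - 1)*(-5))/7 = (3*(-5))/7 = (⅐)*(-15) = -15/7 ≈ -2.1429)
W(O) = O + 15*O²/7 (W(O) = O - (-15)*O²/7 = O + 15*O²/7)
23273 - W(52) = 23273 - 52*(7 + 15*52)/7 = 23273 - 52*(7 + 780)/7 = 23273 - 52*787/7 = 23273 - 1*40924/7 = 23273 - 40924/7 = 121987/7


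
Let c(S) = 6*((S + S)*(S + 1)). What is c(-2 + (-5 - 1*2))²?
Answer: 746496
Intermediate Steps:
c(S) = 12*S*(1 + S) (c(S) = 6*((2*S)*(1 + S)) = 6*(2*S*(1 + S)) = 12*S*(1 + S))
c(-2 + (-5 - 1*2))² = (12*(-2 + (-5 - 1*2))*(1 + (-2 + (-5 - 1*2))))² = (12*(-2 + (-5 - 2))*(1 + (-2 + (-5 - 2))))² = (12*(-2 - 7)*(1 + (-2 - 7)))² = (12*(-9)*(1 - 9))² = (12*(-9)*(-8))² = 864² = 746496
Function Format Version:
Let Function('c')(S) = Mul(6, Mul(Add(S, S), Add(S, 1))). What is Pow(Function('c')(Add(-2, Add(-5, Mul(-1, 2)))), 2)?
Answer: 746496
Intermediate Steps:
Function('c')(S) = Mul(12, S, Add(1, S)) (Function('c')(S) = Mul(6, Mul(Mul(2, S), Add(1, S))) = Mul(6, Mul(2, S, Add(1, S))) = Mul(12, S, Add(1, S)))
Pow(Function('c')(Add(-2, Add(-5, Mul(-1, 2)))), 2) = Pow(Mul(12, Add(-2, Add(-5, Mul(-1, 2))), Add(1, Add(-2, Add(-5, Mul(-1, 2))))), 2) = Pow(Mul(12, Add(-2, Add(-5, -2)), Add(1, Add(-2, Add(-5, -2)))), 2) = Pow(Mul(12, Add(-2, -7), Add(1, Add(-2, -7))), 2) = Pow(Mul(12, -9, Add(1, -9)), 2) = Pow(Mul(12, -9, -8), 2) = Pow(864, 2) = 746496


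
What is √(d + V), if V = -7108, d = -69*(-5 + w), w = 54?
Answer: I*√10489 ≈ 102.42*I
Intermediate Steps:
d = -3381 (d = -69*(-5 + 54) = -69*49 = -3381)
√(d + V) = √(-3381 - 7108) = √(-10489) = I*√10489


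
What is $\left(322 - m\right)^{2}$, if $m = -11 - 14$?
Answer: $120409$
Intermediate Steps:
$m = -25$
$\left(322 - m\right)^{2} = \left(322 - -25\right)^{2} = \left(322 + 25\right)^{2} = 347^{2} = 120409$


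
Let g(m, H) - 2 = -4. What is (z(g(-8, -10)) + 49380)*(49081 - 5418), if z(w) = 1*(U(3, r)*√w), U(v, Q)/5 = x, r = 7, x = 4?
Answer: 2156078940 + 873260*I*√2 ≈ 2.1561e+9 + 1.235e+6*I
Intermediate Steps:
g(m, H) = -2 (g(m, H) = 2 - 4 = -2)
U(v, Q) = 20 (U(v, Q) = 5*4 = 20)
z(w) = 20*√w (z(w) = 1*(20*√w) = 20*√w)
(z(g(-8, -10)) + 49380)*(49081 - 5418) = (20*√(-2) + 49380)*(49081 - 5418) = (20*(I*√2) + 49380)*43663 = (20*I*√2 + 49380)*43663 = (49380 + 20*I*√2)*43663 = 2156078940 + 873260*I*√2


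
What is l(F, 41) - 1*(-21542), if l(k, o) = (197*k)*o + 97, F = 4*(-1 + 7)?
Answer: 215487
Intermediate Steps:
F = 24 (F = 4*6 = 24)
l(k, o) = 97 + 197*k*o (l(k, o) = 197*k*o + 97 = 97 + 197*k*o)
l(F, 41) - 1*(-21542) = (97 + 197*24*41) - 1*(-21542) = (97 + 193848) + 21542 = 193945 + 21542 = 215487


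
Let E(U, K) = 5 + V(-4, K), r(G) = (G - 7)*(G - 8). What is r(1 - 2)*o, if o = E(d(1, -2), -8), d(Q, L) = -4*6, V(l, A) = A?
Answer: -216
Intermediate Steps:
r(G) = (-8 + G)*(-7 + G) (r(G) = (-7 + G)*(-8 + G) = (-8 + G)*(-7 + G))
d(Q, L) = -24
E(U, K) = 5 + K
o = -3 (o = 5 - 8 = -3)
r(1 - 2)*o = (56 + (1 - 2)**2 - 15*(1 - 2))*(-3) = (56 + (-1)**2 - 15*(-1))*(-3) = (56 + 1 + 15)*(-3) = 72*(-3) = -216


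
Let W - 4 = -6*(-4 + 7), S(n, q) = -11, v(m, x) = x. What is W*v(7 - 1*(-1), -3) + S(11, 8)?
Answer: 31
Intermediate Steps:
W = -14 (W = 4 - 6*(-4 + 7) = 4 - 6*3 = 4 - 18 = -14)
W*v(7 - 1*(-1), -3) + S(11, 8) = -14*(-3) - 11 = 42 - 11 = 31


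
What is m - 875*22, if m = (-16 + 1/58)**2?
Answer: -63897671/3364 ≈ -18995.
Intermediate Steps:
m = 859329/3364 (m = (-16 + 1/58)**2 = (-927/58)**2 = 859329/3364 ≈ 255.45)
m - 875*22 = 859329/3364 - 875*22 = 859329/3364 - 19250 = -63897671/3364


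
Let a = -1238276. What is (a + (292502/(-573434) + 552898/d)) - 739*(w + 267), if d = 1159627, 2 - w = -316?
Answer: -555446083086646880/332484774559 ≈ -1.6706e+6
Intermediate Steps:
w = 318 (w = 2 - 1*(-316) = 2 + 316 = 318)
(a + (292502/(-573434) + 552898/d)) - 739*(w + 267) = (-1238276 + (292502/(-573434) + 552898/1159627)) - 739*(318 + 267) = (-1238276 + (292502*(-1/573434) + 552898*(1/1159627))) - 739*585 = (-1238276 + (-146251/286717 + 552898/1159627)) - 432315 = (-1238276 - 11071352511/332484774559) - 432315 = -411707927773172795/332484774559 - 432315 = -555446083086646880/332484774559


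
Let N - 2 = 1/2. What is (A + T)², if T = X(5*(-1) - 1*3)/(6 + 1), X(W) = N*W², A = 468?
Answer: 11806096/49 ≈ 2.4094e+5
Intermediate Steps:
N = 5/2 (N = 2 + 1/2 = 2 + ½ = 5/2 ≈ 2.5000)
X(W) = 5*W²/2
T = 160/7 (T = (5*(5*(-1) - 1*3)²/2)/(6 + 1) = (5*(-5 - 3)²/2)/7 = ((5/2)*(-8)²)/7 = ((5/2)*64)/7 = (⅐)*160 = 160/7 ≈ 22.857)
(A + T)² = (468 + 160/7)² = (3436/7)² = 11806096/49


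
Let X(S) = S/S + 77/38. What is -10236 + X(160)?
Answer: -388853/38 ≈ -10233.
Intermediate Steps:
X(S) = 115/38 (X(S) = 1 + 77*(1/38) = 1 + 77/38 = 115/38)
-10236 + X(160) = -10236 + 115/38 = -388853/38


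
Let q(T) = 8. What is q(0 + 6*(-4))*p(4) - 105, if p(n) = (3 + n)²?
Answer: 287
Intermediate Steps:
q(0 + 6*(-4))*p(4) - 105 = 8*(3 + 4)² - 105 = 8*7² - 105 = 8*49 - 105 = 392 - 105 = 287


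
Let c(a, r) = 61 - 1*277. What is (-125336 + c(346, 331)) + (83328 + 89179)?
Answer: 46955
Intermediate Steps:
c(a, r) = -216 (c(a, r) = 61 - 277 = -216)
(-125336 + c(346, 331)) + (83328 + 89179) = (-125336 - 216) + (83328 + 89179) = -125552 + 172507 = 46955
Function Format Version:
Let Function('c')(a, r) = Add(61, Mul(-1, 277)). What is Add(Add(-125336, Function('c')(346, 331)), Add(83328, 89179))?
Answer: 46955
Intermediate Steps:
Function('c')(a, r) = -216 (Function('c')(a, r) = Add(61, -277) = -216)
Add(Add(-125336, Function('c')(346, 331)), Add(83328, 89179)) = Add(Add(-125336, -216), Add(83328, 89179)) = Add(-125552, 172507) = 46955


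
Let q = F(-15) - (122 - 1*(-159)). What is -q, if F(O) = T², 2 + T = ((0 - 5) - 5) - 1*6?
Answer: -43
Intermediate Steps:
T = -18 (T = -2 + (((0 - 5) - 5) - 1*6) = -2 + ((-5 - 5) - 6) = -2 + (-10 - 6) = -2 - 16 = -18)
F(O) = 324 (F(O) = (-18)² = 324)
q = 43 (q = 324 - (122 - 1*(-159)) = 324 - (122 + 159) = 324 - 1*281 = 324 - 281 = 43)
-q = -1*43 = -43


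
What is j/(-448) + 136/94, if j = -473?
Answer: 52695/21056 ≈ 2.5026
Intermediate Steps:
j/(-448) + 136/94 = -473/(-448) + 136/94 = -473*(-1/448) + 136*(1/94) = 473/448 + 68/47 = 52695/21056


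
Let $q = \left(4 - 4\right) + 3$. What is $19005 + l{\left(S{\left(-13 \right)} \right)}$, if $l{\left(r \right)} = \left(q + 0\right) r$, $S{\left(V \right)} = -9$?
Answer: $18978$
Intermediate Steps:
$q = 3$ ($q = 0 + 3 = 3$)
$l{\left(r \right)} = 3 r$ ($l{\left(r \right)} = \left(3 + 0\right) r = 3 r$)
$19005 + l{\left(S{\left(-13 \right)} \right)} = 19005 + 3 \left(-9\right) = 19005 - 27 = 18978$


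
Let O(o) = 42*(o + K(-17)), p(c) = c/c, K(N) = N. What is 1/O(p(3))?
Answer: -1/672 ≈ -0.0014881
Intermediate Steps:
p(c) = 1
O(o) = -714 + 42*o (O(o) = 42*(o - 17) = 42*(-17 + o) = -714 + 42*o)
1/O(p(3)) = 1/(-714 + 42*1) = 1/(-714 + 42) = 1/(-672) = -1/672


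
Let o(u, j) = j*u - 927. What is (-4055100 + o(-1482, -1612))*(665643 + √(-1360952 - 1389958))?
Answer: -1109655503649 - 1667043*I*√2750910 ≈ -1.1097e+12 - 2.7649e+9*I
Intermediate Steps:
o(u, j) = -927 + j*u
(-4055100 + o(-1482, -1612))*(665643 + √(-1360952 - 1389958)) = (-4055100 + (-927 - 1612*(-1482)))*(665643 + √(-1360952 - 1389958)) = (-4055100 + (-927 + 2388984))*(665643 + √(-2750910)) = (-4055100 + 2388057)*(665643 + I*√2750910) = -1667043*(665643 + I*√2750910) = -1109655503649 - 1667043*I*√2750910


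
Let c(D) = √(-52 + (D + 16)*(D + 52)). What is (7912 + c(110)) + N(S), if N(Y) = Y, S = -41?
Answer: 7871 + 2*√5090 ≈ 8013.7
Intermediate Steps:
c(D) = √(-52 + (16 + D)*(52 + D))
(7912 + c(110)) + N(S) = (7912 + √(780 + 110² + 68*110)) - 41 = (7912 + √(780 + 12100 + 7480)) - 41 = (7912 + √20360) - 41 = (7912 + 2*√5090) - 41 = 7871 + 2*√5090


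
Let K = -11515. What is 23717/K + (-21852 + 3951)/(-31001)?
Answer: -529120702/356976515 ≈ -1.4822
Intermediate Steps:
23717/K + (-21852 + 3951)/(-31001) = 23717/(-11515) + (-21852 + 3951)/(-31001) = 23717*(-1/11515) - 17901*(-1/31001) = -23717/11515 + 17901/31001 = -529120702/356976515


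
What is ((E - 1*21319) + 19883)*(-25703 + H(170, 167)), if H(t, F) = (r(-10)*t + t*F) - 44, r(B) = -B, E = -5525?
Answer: -30231623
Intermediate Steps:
H(t, F) = -44 + 10*t + F*t (H(t, F) = ((-1*(-10))*t + t*F) - 44 = (10*t + F*t) - 44 = -44 + 10*t + F*t)
((E - 1*21319) + 19883)*(-25703 + H(170, 167)) = ((-5525 - 1*21319) + 19883)*(-25703 + (-44 + 10*170 + 167*170)) = ((-5525 - 21319) + 19883)*(-25703 + (-44 + 1700 + 28390)) = (-26844 + 19883)*(-25703 + 30046) = -6961*4343 = -30231623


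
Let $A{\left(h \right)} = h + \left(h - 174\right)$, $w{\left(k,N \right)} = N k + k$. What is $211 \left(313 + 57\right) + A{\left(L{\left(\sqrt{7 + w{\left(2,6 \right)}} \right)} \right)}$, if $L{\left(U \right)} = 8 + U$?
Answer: $77912 + 2 \sqrt{21} \approx 77921.0$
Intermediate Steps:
$w{\left(k,N \right)} = k + N k$
$A{\left(h \right)} = -174 + 2 h$ ($A{\left(h \right)} = h + \left(h - 174\right) = h + \left(-174 + h\right) = -174 + 2 h$)
$211 \left(313 + 57\right) + A{\left(L{\left(\sqrt{7 + w{\left(2,6 \right)}} \right)} \right)} = 211 \left(313 + 57\right) - \left(174 - 2 \left(8 + \sqrt{7 + 2 \left(1 + 6\right)}\right)\right) = 211 \cdot 370 - \left(174 - 2 \left(8 + \sqrt{7 + 2 \cdot 7}\right)\right) = 78070 - \left(174 - 2 \left(8 + \sqrt{7 + 14}\right)\right) = 78070 - \left(174 - 2 \left(8 + \sqrt{21}\right)\right) = 78070 - \left(158 - 2 \sqrt{21}\right) = 77912 + 2 \sqrt{21}$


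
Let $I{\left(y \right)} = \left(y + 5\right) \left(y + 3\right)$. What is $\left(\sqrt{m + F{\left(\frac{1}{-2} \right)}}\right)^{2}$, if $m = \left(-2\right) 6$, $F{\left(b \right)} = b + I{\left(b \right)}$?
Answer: $- \frac{5}{4} \approx -1.25$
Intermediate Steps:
$I{\left(y \right)} = \left(3 + y\right) \left(5 + y\right)$ ($I{\left(y \right)} = \left(5 + y\right) \left(3 + y\right) = \left(3 + y\right) \left(5 + y\right)$)
$F{\left(b \right)} = 15 + b^{2} + 9 b$ ($F{\left(b \right)} = b + \left(15 + b^{2} + 8 b\right) = 15 + b^{2} + 9 b$)
$m = -12$
$\left(\sqrt{m + F{\left(\frac{1}{-2} \right)}}\right)^{2} = \left(\sqrt{-12 + \left(15 + \left(\frac{1}{-2}\right)^{2} + \frac{9}{-2}\right)}\right)^{2} = \left(\sqrt{-12 + \left(15 + \left(- \frac{1}{2}\right)^{2} + 9 \left(- \frac{1}{2}\right)\right)}\right)^{2} = \left(\sqrt{-12 + \left(15 + \frac{1}{4} - \frac{9}{2}\right)}\right)^{2} = \left(\sqrt{-12 + \frac{43}{4}}\right)^{2} = \left(\sqrt{- \frac{5}{4}}\right)^{2} = \left(\frac{i \sqrt{5}}{2}\right)^{2} = - \frac{5}{4}$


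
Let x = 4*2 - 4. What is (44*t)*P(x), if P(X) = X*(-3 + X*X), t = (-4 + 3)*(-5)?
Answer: 11440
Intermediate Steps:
x = 4 (x = 8 - 4 = 4)
t = 5 (t = -1*(-5) = 5)
P(X) = X*(-3 + X**2)
(44*t)*P(x) = (44*5)*(4*(-3 + 4**2)) = 220*(4*(-3 + 16)) = 220*(4*13) = 220*52 = 11440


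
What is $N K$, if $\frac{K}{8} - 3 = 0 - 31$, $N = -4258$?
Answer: $953792$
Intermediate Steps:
$K = -224$ ($K = 24 + 8 \left(0 - 31\right) = 24 + 8 \left(-31\right) = 24 - 248 = -224$)
$N K = \left(-4258\right) \left(-224\right) = 953792$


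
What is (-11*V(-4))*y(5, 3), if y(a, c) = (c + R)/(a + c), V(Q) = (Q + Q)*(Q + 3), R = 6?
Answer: -99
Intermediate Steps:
V(Q) = 2*Q*(3 + Q) (V(Q) = (2*Q)*(3 + Q) = 2*Q*(3 + Q))
y(a, c) = (6 + c)/(a + c) (y(a, c) = (c + 6)/(a + c) = (6 + c)/(a + c))
(-11*V(-4))*y(5, 3) = (-22*(-4)*(3 - 4))*((6 + 3)/(5 + 3)) = (-22*(-4)*(-1))*(9/8) = (-11*8)*((⅛)*9) = -88*9/8 = -99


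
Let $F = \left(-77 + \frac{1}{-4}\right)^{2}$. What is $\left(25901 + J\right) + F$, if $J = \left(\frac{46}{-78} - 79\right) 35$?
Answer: $\frac{18147743}{624} \approx 29083.0$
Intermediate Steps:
$J = - \frac{108640}{39}$ ($J = \left(46 \left(- \frac{1}{78}\right) - 79\right) 35 = \left(- \frac{23}{39} - 79\right) 35 = \left(- \frac{3104}{39}\right) 35 = - \frac{108640}{39} \approx -2785.6$)
$F = \frac{95481}{16}$ ($F = \left(-77 - \frac{1}{4}\right)^{2} = \left(- \frac{309}{4}\right)^{2} = \frac{95481}{16} \approx 5967.6$)
$\left(25901 + J\right) + F = \left(25901 - \frac{108640}{39}\right) + \frac{95481}{16} = \frac{901499}{39} + \frac{95481}{16} = \frac{18147743}{624}$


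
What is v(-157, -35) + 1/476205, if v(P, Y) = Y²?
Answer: 583351126/476205 ≈ 1225.0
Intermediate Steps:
v(-157, -35) + 1/476205 = (-35)² + 1/476205 = 1225 + 1/476205 = 583351126/476205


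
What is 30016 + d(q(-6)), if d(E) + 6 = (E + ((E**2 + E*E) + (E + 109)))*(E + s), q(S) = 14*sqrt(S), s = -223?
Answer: 527847 - 37646*I*sqrt(6) ≈ 5.2785e+5 - 92214.0*I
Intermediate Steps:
d(E) = -6 + (-223 + E)*(109 + 2*E + 2*E**2) (d(E) = -6 + (E + ((E**2 + E*E) + (E + 109)))*(E - 223) = -6 + (E + ((E**2 + E**2) + (109 + E)))*(-223 + E) = -6 + (E + (2*E**2 + (109 + E)))*(-223 + E) = -6 + (E + (109 + E + 2*E**2))*(-223 + E) = -6 + (109 + 2*E + 2*E**2)*(-223 + E) = -6 + (-223 + E)*(109 + 2*E + 2*E**2))
30016 + d(q(-6)) = 30016 + (-24313 - 444*(14*sqrt(-6))**2 - 4718*sqrt(-6) + 2*(14*sqrt(-6))**3) = 30016 + (-24313 - 444*(14*(I*sqrt(6)))**2 - 4718*I*sqrt(6) + 2*(14*(I*sqrt(6)))**3) = 30016 + (-24313 - 444*(14*I*sqrt(6))**2 - 4718*I*sqrt(6) + 2*(14*I*sqrt(6))**3) = 30016 + (-24313 - 444*(-1176) - 4718*I*sqrt(6) + 2*(-16464*I*sqrt(6))) = 30016 + (-24313 + 522144 - 4718*I*sqrt(6) - 32928*I*sqrt(6)) = 30016 + (497831 - 37646*I*sqrt(6)) = 527847 - 37646*I*sqrt(6)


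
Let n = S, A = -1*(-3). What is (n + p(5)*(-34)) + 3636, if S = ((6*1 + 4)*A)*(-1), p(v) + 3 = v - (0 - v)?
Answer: 3368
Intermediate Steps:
p(v) = -3 + 2*v (p(v) = -3 + (v - (0 - v)) = -3 + (v - (-1)*v) = -3 + (v + v) = -3 + 2*v)
A = 3
S = -30 (S = ((6*1 + 4)*3)*(-1) = ((6 + 4)*3)*(-1) = (10*3)*(-1) = 30*(-1) = -30)
n = -30
(n + p(5)*(-34)) + 3636 = (-30 + (-3 + 2*5)*(-34)) + 3636 = (-30 + (-3 + 10)*(-34)) + 3636 = (-30 + 7*(-34)) + 3636 = (-30 - 238) + 3636 = -268 + 3636 = 3368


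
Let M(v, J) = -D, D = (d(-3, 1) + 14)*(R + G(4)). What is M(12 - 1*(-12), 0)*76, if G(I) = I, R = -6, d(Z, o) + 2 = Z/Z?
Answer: 1976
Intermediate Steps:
d(Z, o) = -1 (d(Z, o) = -2 + Z/Z = -2 + 1 = -1)
D = -26 (D = (-1 + 14)*(-6 + 4) = 13*(-2) = -26)
M(v, J) = 26 (M(v, J) = -1*(-26) = 26)
M(12 - 1*(-12), 0)*76 = 26*76 = 1976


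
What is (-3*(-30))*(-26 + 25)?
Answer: -90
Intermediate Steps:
(-3*(-30))*(-26 + 25) = 90*(-1) = -90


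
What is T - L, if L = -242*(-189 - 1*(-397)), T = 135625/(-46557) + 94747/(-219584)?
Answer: 73508486867527/1460453184 ≈ 50333.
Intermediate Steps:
T = -4884602297/1460453184 (T = 135625*(-1/46557) + 94747*(-1/219584) = -19375/6651 - 94747/219584 = -4884602297/1460453184 ≈ -3.3446)
L = -50336 (L = -242*(-189 + 397) = -242*208 = -50336)
T - L = -4884602297/1460453184 - 1*(-50336) = -4884602297/1460453184 + 50336 = 73508486867527/1460453184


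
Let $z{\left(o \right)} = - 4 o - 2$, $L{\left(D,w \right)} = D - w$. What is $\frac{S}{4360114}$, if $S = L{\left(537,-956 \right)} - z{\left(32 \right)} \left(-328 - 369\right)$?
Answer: $- \frac{89117}{4360114} \approx -0.020439$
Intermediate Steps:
$z{\left(o \right)} = -2 - 4 o$
$S = -89117$ ($S = \left(537 - -956\right) - \left(-2 - 128\right) \left(-328 - 369\right) = \left(537 + 956\right) - \left(-2 - 128\right) \left(-697\right) = 1493 - \left(-130\right) \left(-697\right) = 1493 - 90610 = -89117$)
$\frac{S}{4360114} = - \frac{89117}{4360114}$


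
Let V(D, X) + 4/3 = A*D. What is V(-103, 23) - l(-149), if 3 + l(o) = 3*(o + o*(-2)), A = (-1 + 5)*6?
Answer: -8752/3 ≈ -2917.3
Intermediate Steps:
A = 24 (A = 4*6 = 24)
V(D, X) = -4/3 + 24*D
l(o) = -3 - 3*o (l(o) = -3 + 3*(o + o*(-2)) = -3 + 3*(o - 2*o) = -3 + 3*(-o) = -3 - 3*o)
V(-103, 23) - l(-149) = (-4/3 + 24*(-103)) - (-3 - 3*(-149)) = (-4/3 - 2472) - (-3 + 447) = -7420/3 - 1*444 = -7420/3 - 444 = -8752/3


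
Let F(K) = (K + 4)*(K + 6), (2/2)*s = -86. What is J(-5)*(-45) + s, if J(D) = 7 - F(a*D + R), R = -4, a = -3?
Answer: 11074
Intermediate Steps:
s = -86
F(K) = (4 + K)*(6 + K)
J(D) = 23 - (-4 - 3*D)² + 30*D (J(D) = 7 - (24 + (-3*D - 4)² + 10*(-3*D - 4)) = 7 - (24 + (-4 - 3*D)² + 10*(-4 - 3*D)) = 7 - (24 + (-4 - 3*D)² + (-40 - 30*D)) = 7 - (-16 + (-4 - 3*D)² - 30*D) = 7 + (16 - (-4 - 3*D)² + 30*D) = 23 - (-4 - 3*D)² + 30*D)
J(-5)*(-45) + s = (7 - 9*(-5)² + 6*(-5))*(-45) - 86 = (7 - 9*25 - 30)*(-45) - 86 = (7 - 225 - 30)*(-45) - 86 = -248*(-45) - 86 = 11160 - 86 = 11074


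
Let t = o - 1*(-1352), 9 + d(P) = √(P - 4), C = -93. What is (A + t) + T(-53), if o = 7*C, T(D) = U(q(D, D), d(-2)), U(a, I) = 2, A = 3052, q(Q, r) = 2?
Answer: 3755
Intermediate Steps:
d(P) = -9 + √(-4 + P) (d(P) = -9 + √(P - 4) = -9 + √(-4 + P))
T(D) = 2
o = -651 (o = 7*(-93) = -651)
t = 701 (t = -651 - 1*(-1352) = -651 + 1352 = 701)
(A + t) + T(-53) = (3052 + 701) + 2 = 3753 + 2 = 3755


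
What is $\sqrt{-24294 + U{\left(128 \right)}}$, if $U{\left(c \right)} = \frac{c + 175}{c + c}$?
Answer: $\frac{i \sqrt{6218961}}{16} \approx 155.86 i$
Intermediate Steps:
$U{\left(c \right)} = \frac{175 + c}{2 c}$
$\sqrt{-24294 + U{\left(128 \right)}} = \sqrt{-24294 + \frac{175 + 128}{2 \cdot 128}} = \sqrt{-24294 + \frac{1}{2} \cdot \frac{1}{128} \cdot 303} = \sqrt{-24294 + \frac{303}{256}} = \sqrt{- \frac{6218961}{256}} = \frac{i \sqrt{6218961}}{16}$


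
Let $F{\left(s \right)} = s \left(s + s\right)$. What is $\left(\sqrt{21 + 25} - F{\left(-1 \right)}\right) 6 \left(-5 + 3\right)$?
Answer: $24 - 12 \sqrt{46} \approx -57.388$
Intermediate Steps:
$F{\left(s \right)} = 2 s^{2}$ ($F{\left(s \right)} = s 2 s = 2 s^{2}$)
$\left(\sqrt{21 + 25} - F{\left(-1 \right)}\right) 6 \left(-5 + 3\right) = \left(\sqrt{21 + 25} - 2 \left(-1\right)^{2}\right) 6 \left(-5 + 3\right) = \left(\sqrt{46} - 2 \cdot 1\right) 6 \left(-2\right) = \left(\sqrt{46} - 2\right) \left(-12\right) = \left(-2 + \sqrt{46}\right) \left(-12\right) = 24 - 12 \sqrt{46}$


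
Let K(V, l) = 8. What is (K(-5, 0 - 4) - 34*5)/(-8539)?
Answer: 162/8539 ≈ 0.018972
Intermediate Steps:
(K(-5, 0 - 4) - 34*5)/(-8539) = (8 - 34*5)/(-8539) = (8 - 170)*(-1/8539) = -162*(-1/8539) = 162/8539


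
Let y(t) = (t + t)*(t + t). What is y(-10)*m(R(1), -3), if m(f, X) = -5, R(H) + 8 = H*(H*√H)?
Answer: -2000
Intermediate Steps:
R(H) = -8 + H^(5/2) (R(H) = -8 + H*(H*√H) = -8 + H*H^(3/2) = -8 + H^(5/2))
y(t) = 4*t² (y(t) = (2*t)*(2*t) = 4*t²)
y(-10)*m(R(1), -3) = (4*(-10)²)*(-5) = (4*100)*(-5) = 400*(-5) = -2000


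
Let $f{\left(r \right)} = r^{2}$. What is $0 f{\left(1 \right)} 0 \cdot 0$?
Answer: $0$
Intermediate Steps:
$0 f{\left(1 \right)} 0 \cdot 0 = 0 \cdot 1^{2} \cdot 0 \cdot 0 = 0 \cdot 1 \cdot 0 \cdot 0 = 0 \cdot 0 \cdot 0 = 0 \cdot 0 = 0$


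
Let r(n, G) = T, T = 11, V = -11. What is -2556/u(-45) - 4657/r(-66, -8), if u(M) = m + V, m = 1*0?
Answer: -191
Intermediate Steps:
m = 0
r(n, G) = 11
u(M) = -11 (u(M) = 0 - 11 = -11)
-2556/u(-45) - 4657/r(-66, -8) = -2556/(-11) - 4657/11 = -2556*(-1/11) - 4657*1/11 = 2556/11 - 4657/11 = -191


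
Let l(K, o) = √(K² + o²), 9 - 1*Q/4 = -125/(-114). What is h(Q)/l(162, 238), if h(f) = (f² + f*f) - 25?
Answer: 6413183*√20722/134651556 ≈ 6.8561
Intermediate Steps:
Q = 1802/57 (Q = 36 - (-500)/(-114) = 36 - (-500)*(-1)/114 = 36 - 4*125/114 = 36 - 250/57 = 1802/57 ≈ 31.614)
h(f) = -25 + 2*f² (h(f) = (f² + f²) - 25 = 2*f² - 25 = -25 + 2*f²)
h(Q)/l(162, 238) = (-25 + 2*(1802/57)²)/(√(162² + 238²)) = (-25 + 2*(3247204/3249))/(√(26244 + 56644)) = (-25 + 6494408/3249)/(√82888) = 6413183/(3249*((2*√20722))) = 6413183*(√20722/41444)/3249 = 6413183*√20722/134651556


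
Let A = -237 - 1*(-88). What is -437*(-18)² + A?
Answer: -141737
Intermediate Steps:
A = -149 (A = -237 + 88 = -149)
-437*(-18)² + A = -437*(-18)² - 149 = -437*324 - 149 = -141588 - 149 = -141737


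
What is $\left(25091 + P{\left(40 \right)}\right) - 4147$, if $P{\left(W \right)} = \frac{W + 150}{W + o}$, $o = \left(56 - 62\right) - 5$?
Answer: $\frac{607566}{29} \approx 20951.0$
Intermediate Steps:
$o = -11$ ($o = -6 - 5 = -11$)
$P{\left(W \right)} = \frac{150 + W}{-11 + W}$ ($P{\left(W \right)} = \frac{W + 150}{W - 11} = \frac{150 + W}{-11 + W}$)
$\left(25091 + P{\left(40 \right)}\right) - 4147 = \left(25091 + \frac{150 + 40}{-11 + 40}\right) - 4147 = \left(25091 + \frac{1}{29} \cdot 190\right) - 4147 = \left(25091 + \frac{190}{29}\right) - 4147 = \frac{727829}{29} - 4147 = \frac{607566}{29}$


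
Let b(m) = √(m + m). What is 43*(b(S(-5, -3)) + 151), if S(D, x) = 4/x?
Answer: 6493 + 86*I*√6/3 ≈ 6493.0 + 70.219*I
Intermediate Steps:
b(m) = √2*√m (b(m) = √(2*m) = √2*√m)
43*(b(S(-5, -3)) + 151) = 43*(√2*√(4/(-3)) + 151) = 43*(√2*√(4*(-⅓)) + 151) = 43*(√2*√(-4/3) + 151) = 43*(√2*(2*I*√3/3) + 151) = 43*(2*I*√6/3 + 151) = 43*(151 + 2*I*√6/3) = 6493 + 86*I*√6/3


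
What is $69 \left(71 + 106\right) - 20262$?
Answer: $-8049$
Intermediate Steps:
$69 \left(71 + 106\right) - 20262 = 69 \cdot 177 - 20262 = 12213 - 20262 = -8049$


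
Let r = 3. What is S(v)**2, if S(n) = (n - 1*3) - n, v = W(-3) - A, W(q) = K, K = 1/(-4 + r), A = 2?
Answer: 9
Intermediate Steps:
K = -1 (K = 1/(-4 + 3) = 1/(-1) = -1)
W(q) = -1
v = -3 (v = -1 - 1*2 = -1 - 2 = -3)
S(n) = -3 (S(n) = (n - 3) - n = (-3 + n) - n = -3)
S(v)**2 = (-3)**2 = 9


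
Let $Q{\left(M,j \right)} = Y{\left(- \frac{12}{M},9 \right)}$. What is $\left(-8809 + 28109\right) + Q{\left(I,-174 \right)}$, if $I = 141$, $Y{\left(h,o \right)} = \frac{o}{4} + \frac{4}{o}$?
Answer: $\frac{694897}{36} \approx 19303.0$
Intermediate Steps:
$Y{\left(h,o \right)} = \frac{4}{o} + \frac{o}{4}$ ($Y{\left(h,o \right)} = o \frac{1}{4} + \frac{4}{o} = \frac{o}{4} + \frac{4}{o} = \frac{4}{o} + \frac{o}{4}$)
$Q{\left(M,j \right)} = \frac{97}{36}$ ($Q{\left(M,j \right)} = \frac{4}{9} + \frac{1}{4} \cdot 9 = 4 \cdot \frac{1}{9} + \frac{9}{4} = \frac{4}{9} + \frac{9}{4} = \frac{97}{36}$)
$\left(-8809 + 28109\right) + Q{\left(I,-174 \right)} = \left(-8809 + 28109\right) + \frac{97}{36} = 19300 + \frac{97}{36} = \frac{694897}{36}$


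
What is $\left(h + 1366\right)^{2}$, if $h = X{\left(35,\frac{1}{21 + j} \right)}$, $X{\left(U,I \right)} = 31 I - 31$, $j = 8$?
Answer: $\frac{1501252516}{841} \approx 1.7851 \cdot 10^{6}$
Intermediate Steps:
$X{\left(U,I \right)} = -31 + 31 I$
$h = - \frac{868}{29}$ ($h = -31 + \frac{31}{21 + 8} = -31 + \frac{31}{29} = - \frac{868}{29} \approx -29.931$)
$\left(h + 1366\right)^{2} = \left(- \frac{868}{29} + 1366\right)^{2} = \left(\frac{38746}{29}\right)^{2} = \frac{1501252516}{841}$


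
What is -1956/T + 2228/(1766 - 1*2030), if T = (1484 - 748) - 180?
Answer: -109697/9174 ≈ -11.957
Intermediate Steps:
T = 556 (T = 736 - 180 = 556)
-1956/T + 2228/(1766 - 1*2030) = -1956/556 + 2228/(1766 - 1*2030) = -1956*1/556 + 2228/(1766 - 2030) = -489/139 + 2228/(-264) = -489/139 + 2228*(-1/264) = -489/139 - 557/66 = -109697/9174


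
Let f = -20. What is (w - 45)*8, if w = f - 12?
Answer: -616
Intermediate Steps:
w = -32 (w = -20 - 12 = -32)
(w - 45)*8 = (-32 - 45)*8 = -77*8 = -616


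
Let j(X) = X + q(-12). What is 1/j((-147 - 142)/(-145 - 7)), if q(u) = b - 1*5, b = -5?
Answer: -152/1231 ≈ -0.12348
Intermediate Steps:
q(u) = -10 (q(u) = -5 - 1*5 = -5 - 5 = -10)
j(X) = -10 + X (j(X) = X - 10 = -10 + X)
1/j((-147 - 142)/(-145 - 7)) = 1/(-10 + (-147 - 142)/(-145 - 7)) = 1/(-10 - 289/(-152)) = 1/(-10 - 289*(-1/152)) = 1/(-10 + 289/152) = 1/(-1231/152) = -152/1231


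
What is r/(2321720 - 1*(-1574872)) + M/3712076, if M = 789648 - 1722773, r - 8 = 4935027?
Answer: 524400627595/516587344464 ≈ 1.0151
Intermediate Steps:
r = 4935035 (r = 8 + 4935027 = 4935035)
M = -933125
r/(2321720 - 1*(-1574872)) + M/3712076 = 4935035/(2321720 - 1*(-1574872)) - 933125/3712076 = 4935035/(2321720 + 1574872) - 933125*1/3712076 = 4935035/3896592 - 933125/3712076 = 4935035*(1/3896592) - 933125/3712076 = 705005/556656 - 933125/3712076 = 524400627595/516587344464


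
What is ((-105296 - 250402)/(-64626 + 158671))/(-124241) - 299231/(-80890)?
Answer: 99894772617869/27003959014630 ≈ 3.6993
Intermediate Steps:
((-105296 - 250402)/(-64626 + 158671))/(-124241) - 299231/(-80890) = -355698/94045*(-1/124241) - 299231*(-1/80890) = -355698*1/94045*(-1/124241) + 299231/80890 = -50814/13435*(-1/124241) + 299231/80890 = 50814/1669177835 + 299231/80890 = 99894772617869/27003959014630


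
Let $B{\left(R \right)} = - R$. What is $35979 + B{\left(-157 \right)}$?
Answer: $36136$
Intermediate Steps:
$35979 + B{\left(-157 \right)} = 35979 - -157 = 35979 + 157 = 36136$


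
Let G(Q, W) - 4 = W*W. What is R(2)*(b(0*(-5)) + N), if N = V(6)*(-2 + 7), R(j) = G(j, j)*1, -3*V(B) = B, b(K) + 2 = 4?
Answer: -64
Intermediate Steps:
b(K) = 2 (b(K) = -2 + 4 = 2)
V(B) = -B/3
G(Q, W) = 4 + W**2 (G(Q, W) = 4 + W*W = 4 + W**2)
R(j) = 4 + j**2 (R(j) = (4 + j**2)*1 = 4 + j**2)
N = -10 (N = (-1/3*6)*(-2 + 7) = -2*5 = -10)
R(2)*(b(0*(-5)) + N) = (4 + 2**2)*(2 - 10) = (4 + 4)*(-8) = 8*(-8) = -64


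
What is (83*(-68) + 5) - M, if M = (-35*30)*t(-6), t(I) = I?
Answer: -11939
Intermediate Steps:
M = 6300 (M = -35*30*(-6) = -1050*(-6) = 6300)
(83*(-68) + 5) - M = (83*(-68) + 5) - 1*6300 = (-5644 + 5) - 6300 = -5639 - 6300 = -11939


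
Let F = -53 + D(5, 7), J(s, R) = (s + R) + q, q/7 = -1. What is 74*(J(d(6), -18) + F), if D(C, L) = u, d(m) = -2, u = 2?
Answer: -5772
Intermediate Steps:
q = -7 (q = 7*(-1) = -7)
D(C, L) = 2
J(s, R) = -7 + R + s (J(s, R) = (s + R) - 7 = (R + s) - 7 = -7 + R + s)
F = -51 (F = -53 + 2 = -51)
74*(J(d(6), -18) + F) = 74*((-7 - 18 - 2) - 51) = 74*(-27 - 51) = 74*(-78) = -5772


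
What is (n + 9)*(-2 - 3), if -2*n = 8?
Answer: -25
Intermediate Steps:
n = -4 (n = -1/2*8 = -4)
(n + 9)*(-2 - 3) = (-4 + 9)*(-2 - 3) = 5*(-5) = -25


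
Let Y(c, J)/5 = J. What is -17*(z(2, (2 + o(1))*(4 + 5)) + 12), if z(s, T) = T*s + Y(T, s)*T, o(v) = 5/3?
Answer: -6936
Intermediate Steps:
o(v) = 5/3 (o(v) = 5*(1/3) = 5/3)
Y(c, J) = 5*J
z(s, T) = 6*T*s (z(s, T) = T*s + (5*s)*T = T*s + 5*T*s = 6*T*s)
-17*(z(2, (2 + o(1))*(4 + 5)) + 12) = -17*(6*((2 + 5/3)*(4 + 5))*2 + 12) = -17*(6*((11/3)*9)*2 + 12) = -17*(6*33*2 + 12) = -17*(396 + 12) = -17*408 = -6936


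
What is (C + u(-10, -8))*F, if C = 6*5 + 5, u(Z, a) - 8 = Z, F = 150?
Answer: 4950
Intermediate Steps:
u(Z, a) = 8 + Z
C = 35 (C = 30 + 5 = 35)
(C + u(-10, -8))*F = (35 + (8 - 10))*150 = (35 - 2)*150 = 33*150 = 4950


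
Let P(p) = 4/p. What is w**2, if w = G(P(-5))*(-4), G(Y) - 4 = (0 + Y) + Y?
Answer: 2304/25 ≈ 92.160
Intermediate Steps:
G(Y) = 4 + 2*Y (G(Y) = 4 + ((0 + Y) + Y) = 4 + (Y + Y) = 4 + 2*Y)
w = -48/5 (w = (4 + 2*(4/(-5)))*(-4) = (4 + 2*(4*(-1/5)))*(-4) = (4 + 2*(-4/5))*(-4) = (4 - 8/5)*(-4) = (12/5)*(-4) = -48/5 ≈ -9.6000)
w**2 = (-48/5)**2 = 2304/25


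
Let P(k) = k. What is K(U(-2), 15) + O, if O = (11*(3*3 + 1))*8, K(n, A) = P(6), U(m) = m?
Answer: 886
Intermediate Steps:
K(n, A) = 6
O = 880 (O = (11*(9 + 1))*8 = (11*10)*8 = 110*8 = 880)
K(U(-2), 15) + O = 6 + 880 = 886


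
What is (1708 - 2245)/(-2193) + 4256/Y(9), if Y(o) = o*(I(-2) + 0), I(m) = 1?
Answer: 3112747/6579 ≈ 473.13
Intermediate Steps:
Y(o) = o (Y(o) = o*(1 + 0) = o*1 = o)
(1708 - 2245)/(-2193) + 4256/Y(9) = (1708 - 2245)/(-2193) + 4256/9 = -537*(-1/2193) + 4256*(1/9) = 179/731 + 4256/9 = 3112747/6579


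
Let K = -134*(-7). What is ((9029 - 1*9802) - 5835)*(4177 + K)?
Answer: -33799920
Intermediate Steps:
K = 938
((9029 - 1*9802) - 5835)*(4177 + K) = ((9029 - 1*9802) - 5835)*(4177 + 938) = ((9029 - 9802) - 5835)*5115 = (-773 - 5835)*5115 = -6608*5115 = -33799920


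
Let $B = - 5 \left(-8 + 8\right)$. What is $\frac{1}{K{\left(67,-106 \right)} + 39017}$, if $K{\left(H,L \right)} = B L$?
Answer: $\frac{1}{39017} \approx 2.563 \cdot 10^{-5}$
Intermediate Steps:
$B = 0$ ($B = \left(-5\right) 0 = 0$)
$K{\left(H,L \right)} = 0$ ($K{\left(H,L \right)} = 0 L = 0$)
$\frac{1}{K{\left(67,-106 \right)} + 39017} = \frac{1}{0 + 39017} = \frac{1}{39017}$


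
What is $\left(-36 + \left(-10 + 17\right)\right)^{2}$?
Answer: $841$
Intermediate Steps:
$\left(-36 + \left(-10 + 17\right)\right)^{2} = \left(-36 + 7\right)^{2} = \left(-29\right)^{2} = 841$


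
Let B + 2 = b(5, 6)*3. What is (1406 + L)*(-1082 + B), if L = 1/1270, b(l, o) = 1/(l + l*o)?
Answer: -67741103877/44450 ≈ -1.5240e+6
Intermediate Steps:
L = 1/1270 ≈ 0.00078740
B = -67/35 (B = -2 + (1/(5*(1 + 6)))*3 = -2 + ((⅕)/7)*3 = -2 + ((⅕)*(⅐))*3 = -2 + (1/35)*3 = -2 + 3/35 = -67/35 ≈ -1.9143)
(1406 + L)*(-1082 + B) = (1406 + 1/1270)*(-1082 - 67/35) = (1785621/1270)*(-37937/35) = -67741103877/44450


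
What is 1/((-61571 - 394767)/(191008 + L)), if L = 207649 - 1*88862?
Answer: -309795/456338 ≈ -0.67887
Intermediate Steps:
L = 118787 (L = 207649 - 88862 = 118787)
1/((-61571 - 394767)/(191008 + L)) = 1/((-61571 - 394767)/(191008 + 118787)) = 1/(-456338/309795) = -309795/456338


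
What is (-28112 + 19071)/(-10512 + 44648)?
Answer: -9041/34136 ≈ -0.26485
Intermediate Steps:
(-28112 + 19071)/(-10512 + 44648) = -9041/34136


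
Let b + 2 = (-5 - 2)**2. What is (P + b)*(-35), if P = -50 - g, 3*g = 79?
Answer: 3080/3 ≈ 1026.7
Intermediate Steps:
g = 79/3 (g = (1/3)*79 = 79/3 ≈ 26.333)
P = -229/3 (P = -50 - 1*79/3 = -50 - 79/3 = -229/3 ≈ -76.333)
b = 47 (b = -2 + (-5 - 2)**2 = -2 + (-7)**2 = -2 + 49 = 47)
(P + b)*(-35) = (-229/3 + 47)*(-35) = -88/3*(-35) = 3080/3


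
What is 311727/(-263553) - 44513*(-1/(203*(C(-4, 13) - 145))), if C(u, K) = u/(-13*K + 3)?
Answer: -82627267160/30656221407 ≈ -2.6953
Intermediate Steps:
C(u, K) = u/(3 - 13*K)
311727/(-263553) - 44513*(-1/(203*(C(-4, 13) - 145))) = 311727/(-263553) - 44513*(-1/(203*(-1*(-4)/(-3 + 13*13) - 145))) = 311727*(-1/263553) - 44513*(-1/(203*(-1*(-4)/(-3 + 169) - 145))) = -103909/87851 - 44513*(-1/(203*(-1*(-4)/166 - 145))) = -103909/87851 - 44513*(-1/(203*(-1*(-4)*1/166 - 145))) = -103909/87851 - 44513*(-1/(203*(2/83 - 145))) = -103909/87851 - 44513/((-12033/83*(-203))) = -103909/87851 - 44513/2442699/83 = -103909/87851 - 44513*83/2442699 = -103909/87851 - 527797/348957 = -82627267160/30656221407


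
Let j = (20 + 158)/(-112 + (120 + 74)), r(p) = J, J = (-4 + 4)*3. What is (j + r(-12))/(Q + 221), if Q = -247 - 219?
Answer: -89/10045 ≈ -0.0088601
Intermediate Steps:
J = 0 (J = 0*3 = 0)
Q = -466
r(p) = 0
j = 89/41 (j = 178/(-112 + 194) = 178/82 = 178*(1/82) = 89/41 ≈ 2.1707)
(j + r(-12))/(Q + 221) = (89/41 + 0)/(-466 + 221) = (89/41)/(-245) = (89/41)*(-1/245) = -89/10045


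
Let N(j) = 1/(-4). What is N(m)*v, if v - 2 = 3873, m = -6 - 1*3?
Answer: -3875/4 ≈ -968.75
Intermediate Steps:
m = -9 (m = -6 - 3 = -9)
N(j) = -1/4
v = 3875 (v = 2 + 3873 = 3875)
N(m)*v = -1/4*3875 = -3875/4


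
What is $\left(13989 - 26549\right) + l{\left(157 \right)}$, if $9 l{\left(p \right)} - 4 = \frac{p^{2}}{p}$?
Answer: $- \frac{112879}{9} \approx -12542.0$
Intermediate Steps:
$l{\left(p \right)} = \frac{4}{9} + \frac{p}{9}$ ($l{\left(p \right)} = \frac{4}{9} + \frac{p^{2} \frac{1}{p}}{9} = \frac{4}{9} + \frac{p}{9}$)
$\left(13989 - 26549\right) + l{\left(157 \right)} = \left(13989 - 26549\right) + \left(\frac{4}{9} + \frac{1}{9} \cdot 157\right) = -12560 + \left(\frac{4}{9} + \frac{157}{9}\right) = -12560 + \frac{161}{9} = - \frac{112879}{9}$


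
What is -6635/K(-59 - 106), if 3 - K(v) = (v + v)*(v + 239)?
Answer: -6635/24423 ≈ -0.27167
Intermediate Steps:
K(v) = 3 - 2*v*(239 + v) (K(v) = 3 - (v + v)*(v + 239) = 3 - 2*v*(239 + v))
-6635/K(-59 - 106) = -6635/(3 - 478*(-59 - 106) - 2*(-59 - 106)**2) = -6635/(3 - 478*(-165) - 2*(-165)**2) = -6635/(3 + 78870 - 2*27225) = -6635/(3 + 78870 - 54450) = -6635/24423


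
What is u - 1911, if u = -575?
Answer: -2486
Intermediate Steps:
u - 1911 = -575 - 1911 = -2486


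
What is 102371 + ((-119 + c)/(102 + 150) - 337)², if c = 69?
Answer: 3430387165/15876 ≈ 2.1607e+5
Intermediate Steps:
102371 + ((-119 + c)/(102 + 150) - 337)² = 102371 + ((-119 + 69)/(102 + 150) - 337)² = 102371 + (-50/252 - 337)² = 102371 + (-50*1/252 - 337)² = 102371 + (-25/126 - 337)² = 102371 + (-42487/126)² = 102371 + 1805145169/15876 = 3430387165/15876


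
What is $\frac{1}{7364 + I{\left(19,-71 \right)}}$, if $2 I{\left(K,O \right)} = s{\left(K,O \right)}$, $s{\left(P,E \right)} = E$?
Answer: $\frac{2}{14657} \approx 0.00013645$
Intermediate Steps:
$I{\left(K,O \right)} = \frac{O}{2}$
$\frac{1}{7364 + I{\left(19,-71 \right)}} = \frac{1}{7364 + \frac{1}{2} \left(-71\right)} = \frac{1}{7364 - \frac{71}{2}} = \frac{1}{\frac{14657}{2}} = \frac{2}{14657}$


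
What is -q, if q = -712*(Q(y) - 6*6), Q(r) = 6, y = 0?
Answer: -21360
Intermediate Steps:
q = 21360 (q = -712*(6 - 6*6) = -712*(6 - 36) = -712*(-30) = 21360)
-q = -1*21360 = -21360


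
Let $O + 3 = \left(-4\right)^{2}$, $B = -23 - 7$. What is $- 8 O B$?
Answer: $3120$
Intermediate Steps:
$B = -30$
$O = 13$ ($O = -3 + \left(-4\right)^{2} = -3 + 16 = 13$)
$- 8 O B = \left(-8\right) 13 \left(-30\right) = \left(-104\right) \left(-30\right) = 3120$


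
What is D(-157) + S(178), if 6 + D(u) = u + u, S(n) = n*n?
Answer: 31364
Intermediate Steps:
S(n) = n²
D(u) = -6 + 2*u (D(u) = -6 + (u + u) = -6 + 2*u)
D(-157) + S(178) = (-6 + 2*(-157)) + 178² = (-6 - 314) + 31684 = -320 + 31684 = 31364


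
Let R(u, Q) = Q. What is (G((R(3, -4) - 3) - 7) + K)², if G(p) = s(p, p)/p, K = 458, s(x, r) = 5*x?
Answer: 214369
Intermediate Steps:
G(p) = 5 (G(p) = (5*p)/p = 5)
(G((R(3, -4) - 3) - 7) + K)² = (5 + 458)² = 463² = 214369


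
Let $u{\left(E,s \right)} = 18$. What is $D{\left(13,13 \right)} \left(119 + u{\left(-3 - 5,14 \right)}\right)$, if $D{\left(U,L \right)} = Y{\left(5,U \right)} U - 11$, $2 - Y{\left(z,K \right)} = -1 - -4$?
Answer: $-3288$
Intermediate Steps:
$Y{\left(z,K \right)} = -1$ ($Y{\left(z,K \right)} = 2 - \left(-1 - -4\right) = 2 - \left(-1 + 4\right) = 2 - 3 = -1$)
$D{\left(U,L \right)} = -11 - U$ ($D{\left(U,L \right)} = - U - 11 = -11 - U$)
$D{\left(13,13 \right)} \left(119 + u{\left(-3 - 5,14 \right)}\right) = \left(-11 - 13\right) \left(119 + 18\right) = \left(-11 - 13\right) 137 = \left(-24\right) 137 = -3288$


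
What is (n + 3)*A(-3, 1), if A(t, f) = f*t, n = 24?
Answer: -81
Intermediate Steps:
(n + 3)*A(-3, 1) = (24 + 3)*(1*(-3)) = 27*(-3) = -81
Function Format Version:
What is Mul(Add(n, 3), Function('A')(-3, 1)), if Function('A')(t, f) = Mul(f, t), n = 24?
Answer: -81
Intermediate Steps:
Mul(Add(n, 3), Function('A')(-3, 1)) = Mul(Add(24, 3), Mul(1, -3)) = Mul(27, -3) = -81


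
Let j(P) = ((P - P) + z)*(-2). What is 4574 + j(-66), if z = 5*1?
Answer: 4564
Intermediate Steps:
z = 5
j(P) = -10 (j(P) = ((P - P) + 5)*(-2) = (0 + 5)*(-2) = 5*(-2) = -10)
4574 + j(-66) = 4574 - 10 = 4564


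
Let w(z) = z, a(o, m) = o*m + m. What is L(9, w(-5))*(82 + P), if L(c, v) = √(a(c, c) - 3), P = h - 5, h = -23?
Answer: 54*√87 ≈ 503.68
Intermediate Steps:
a(o, m) = m + m*o (a(o, m) = m*o + m = m + m*o)
P = -28 (P = -23 - 5 = -28)
L(c, v) = √(-3 + c*(1 + c)) (L(c, v) = √(c*(1 + c) - 3) = √(-3 + c*(1 + c)))
L(9, w(-5))*(82 + P) = √(-3 + 9*(1 + 9))*(82 - 28) = √(-3 + 9*10)*54 = √(-3 + 90)*54 = √87*54 = 54*√87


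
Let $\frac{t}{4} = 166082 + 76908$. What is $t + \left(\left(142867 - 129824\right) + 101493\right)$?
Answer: $1086496$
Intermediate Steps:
$t = 971960$ ($t = 4 \left(166082 + 76908\right) = 4 \cdot 242990 = 971960$)
$t + \left(\left(142867 - 129824\right) + 101493\right) = 971960 + \left(\left(142867 - 129824\right) + 101493\right) = 971960 + \left(13043 + 101493\right) = 971960 + 114536 = 1086496$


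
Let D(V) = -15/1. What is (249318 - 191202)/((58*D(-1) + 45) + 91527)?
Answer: 9686/15117 ≈ 0.64074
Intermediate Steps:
D(V) = -15 (D(V) = -15*1 = -15)
(249318 - 191202)/((58*D(-1) + 45) + 91527) = (249318 - 191202)/((58*(-15) + 45) + 91527) = 58116/((-870 + 45) + 91527) = 58116/(-825 + 91527) = 58116/90702 = 58116*(1/90702) = 9686/15117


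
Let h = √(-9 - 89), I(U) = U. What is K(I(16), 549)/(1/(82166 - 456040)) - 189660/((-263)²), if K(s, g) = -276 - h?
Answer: 7137495245196/69169 + 2617118*I*√2 ≈ 1.0319e+8 + 3.7012e+6*I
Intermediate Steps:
h = 7*I*√2 (h = √(-98) = 7*I*√2 ≈ 9.8995*I)
K(s, g) = -276 - 7*I*√2
K(I(16), 549)/(1/(82166 - 456040)) - 189660/((-263)²) = (-276 - 7*I*√2)/(1/(82166 - 456040)) - 189660/((-263)²) = (-276 - 7*I*√2)/(1/(-373874)) - 189660/69169 = (-276 - 7*I*√2)/(-1/373874) - 189660*1/69169 = (-276 - 7*I*√2)*(-373874) - 189660/69169 = (103189224 + 2617118*I*√2) - 189660/69169 = 7137495245196/69169 + 2617118*I*√2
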